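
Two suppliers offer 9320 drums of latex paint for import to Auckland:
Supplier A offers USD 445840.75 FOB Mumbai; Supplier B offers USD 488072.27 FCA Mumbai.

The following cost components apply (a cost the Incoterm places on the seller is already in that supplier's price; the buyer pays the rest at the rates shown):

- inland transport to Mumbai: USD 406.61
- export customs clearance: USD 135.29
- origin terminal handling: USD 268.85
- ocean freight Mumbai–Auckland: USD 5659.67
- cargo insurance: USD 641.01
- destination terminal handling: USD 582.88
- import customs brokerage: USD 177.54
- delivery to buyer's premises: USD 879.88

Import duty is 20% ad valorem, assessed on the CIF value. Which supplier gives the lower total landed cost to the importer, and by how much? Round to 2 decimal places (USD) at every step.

Supplier A is cheaper by USD 51000.44

Supplier A (FOB):
CIF value = FOB price + freight + insurance = 445840.75 + 5659.67 + 641.01 = 452141.43
Import duty = 452141.43 × 20% = 90428.29
Buyer bears (A): 5659.67 + 641.01 + 582.88 + 177.54 + 879.88 = 7940.98
Landed cost (A) = invoice 445840.75 + 7940.98 + duty 90428.29 = 544210.02
Supplier B (FCA):
CIF value = FCA price + origin terminal + freight + insurance = 488072.27 + 268.85 + 5659.67 + 641.01 = 494641.80
Import duty = 494641.80 × 20% = 98928.36
Buyer bears (B): 268.85 + 5659.67 + 641.01 + 582.88 + 177.54 + 879.88 = 8209.83
Landed cost (B) = invoice 488072.27 + 8209.83 + duty 98928.36 = 595210.46
Difference = |544210.02 − 595210.46| = 51000.44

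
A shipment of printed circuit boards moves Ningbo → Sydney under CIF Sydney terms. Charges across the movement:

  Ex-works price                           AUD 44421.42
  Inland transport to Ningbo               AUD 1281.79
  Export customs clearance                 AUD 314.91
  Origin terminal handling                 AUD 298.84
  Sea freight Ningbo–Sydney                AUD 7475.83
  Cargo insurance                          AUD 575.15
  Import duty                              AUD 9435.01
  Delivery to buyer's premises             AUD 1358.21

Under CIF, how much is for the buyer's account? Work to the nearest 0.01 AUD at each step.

CIF: the seller pays costs through ocean freight and marine insurance to the destination port.
Seller's account: goods 44421.42 + inland to port 1281.79 + export clearance 314.91 + origin terminal 298.84 + freight 7475.83 + insurance 575.15 = 54367.94
Buyer's account: duty 9435.01 + delivery 1358.21 = 10793.22

Buyer's account: AUD 10793.22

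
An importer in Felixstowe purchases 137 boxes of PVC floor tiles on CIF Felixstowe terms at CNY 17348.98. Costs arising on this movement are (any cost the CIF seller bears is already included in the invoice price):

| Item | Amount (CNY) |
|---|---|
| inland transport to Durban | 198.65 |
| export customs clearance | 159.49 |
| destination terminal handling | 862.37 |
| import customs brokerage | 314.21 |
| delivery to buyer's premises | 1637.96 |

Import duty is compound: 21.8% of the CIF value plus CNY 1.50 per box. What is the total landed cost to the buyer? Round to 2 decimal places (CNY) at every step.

Total landed cost: CNY 24151.10

CIF: the seller pays costs through ocean freight and marine insurance to the destination port.
Already in the invoice (seller's account under CIF): inland to port, export clearance — exclude.
The CIF price already equals the CIF value: 17348.98
Ad valorem component: 17348.98 × 21.8% = 3782.08
Specific component: 137 × 1.50 = 205.50
Import duty = 3782.08 + 205.50 = 3987.58
Buyer bears: destination terminal 862.37 + brokerage 314.21 + delivery 1637.96 + duty 3987.58 = 6802.12
Landed cost = invoice 17348.98 + 6802.12 = 24151.10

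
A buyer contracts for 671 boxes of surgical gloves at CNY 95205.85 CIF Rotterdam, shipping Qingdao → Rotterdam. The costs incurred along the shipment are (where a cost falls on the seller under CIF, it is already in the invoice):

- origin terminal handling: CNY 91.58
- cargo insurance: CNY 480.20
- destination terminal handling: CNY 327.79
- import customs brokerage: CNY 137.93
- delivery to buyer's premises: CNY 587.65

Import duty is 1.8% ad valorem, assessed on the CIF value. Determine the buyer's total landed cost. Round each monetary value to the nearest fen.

CIF: the seller pays costs through ocean freight and marine insurance to the destination port.
Already in the invoice (seller's account under CIF): origin terminal, insurance — exclude.
The CIF price already equals the CIF value: 95205.85
Import duty = 95205.85 × 1.8% = 1713.71
Buyer bears: destination terminal 327.79 + brokerage 137.93 + delivery 587.65 + duty 1713.71 = 2767.08
Landed cost = invoice 95205.85 + 2767.08 = 97972.93

Total landed cost: CNY 97972.93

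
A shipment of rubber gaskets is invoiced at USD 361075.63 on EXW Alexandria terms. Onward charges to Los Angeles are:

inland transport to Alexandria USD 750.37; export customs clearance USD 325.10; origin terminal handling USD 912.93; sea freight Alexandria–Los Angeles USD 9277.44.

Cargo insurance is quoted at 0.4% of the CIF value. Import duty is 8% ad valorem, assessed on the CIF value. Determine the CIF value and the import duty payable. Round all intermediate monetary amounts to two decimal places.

CIF value: USD 373836.82; import duty: USD 29906.95

Let C be the CIF value. C = EXW price + pre-shipment costs + freight + 0.4% × C
C − 0.4% × C = 361075.63 + 750.37 + 325.10 + 912.93 + 9277.44
0.996 × C = 372341.47
C = 372341.47 / 0.996 = 373836.82
Insurance premium = 0.4% × 373836.82 = 1495.35
Import duty = 373836.82 × 8% = 29906.95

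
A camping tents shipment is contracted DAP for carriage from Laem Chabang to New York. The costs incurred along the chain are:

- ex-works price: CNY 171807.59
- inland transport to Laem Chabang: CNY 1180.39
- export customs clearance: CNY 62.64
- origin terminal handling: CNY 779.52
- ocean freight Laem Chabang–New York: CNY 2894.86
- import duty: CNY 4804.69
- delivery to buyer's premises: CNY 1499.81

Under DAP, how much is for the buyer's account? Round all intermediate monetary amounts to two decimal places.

Buyer's account: CNY 4804.69

DAP: the seller bears all costs to the named destination except import duty and clearance.
Seller's account: goods 171807.59 + inland to port 1180.39 + export clearance 62.64 + origin terminal 779.52 + freight 2894.86 + delivery 1499.81 = 178224.81
Buyer's account: duty 4804.69 = 4804.69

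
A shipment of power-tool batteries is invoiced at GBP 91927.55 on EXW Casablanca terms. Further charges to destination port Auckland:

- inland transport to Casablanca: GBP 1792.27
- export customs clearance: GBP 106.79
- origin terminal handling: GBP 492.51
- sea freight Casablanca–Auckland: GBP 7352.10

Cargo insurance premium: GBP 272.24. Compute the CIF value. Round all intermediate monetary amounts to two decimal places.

CIF value: GBP 101943.46

CIF = EXW price + pre-shipment costs + freight + insurance
CIF = 91927.55 + 1792.27 + 106.79 + 492.51 + 7352.10 + 272.24 = 101943.46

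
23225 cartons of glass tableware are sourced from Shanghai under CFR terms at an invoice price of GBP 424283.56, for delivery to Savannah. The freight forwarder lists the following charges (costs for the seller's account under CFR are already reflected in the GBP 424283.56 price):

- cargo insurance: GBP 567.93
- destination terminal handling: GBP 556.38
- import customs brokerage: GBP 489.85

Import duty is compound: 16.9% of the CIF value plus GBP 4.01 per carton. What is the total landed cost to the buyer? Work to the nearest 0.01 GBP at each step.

Total landed cost: GBP 590829.87

CFR: the seller pays costs through ocean freight to the destination port, but not insurance.
CIF value = CFR price + insurance = 424283.56 + 567.93 = 424851.49
Ad valorem component: 424851.49 × 16.9% = 71799.90
Specific component: 23225 × 4.01 = 93132.25
Import duty = 71799.90 + 93132.25 = 164932.15
Buyer bears: insurance 567.93 + destination terminal 556.38 + brokerage 489.85 + duty 164932.15 = 166546.31
Landed cost = invoice 424283.56 + 166546.31 = 590829.87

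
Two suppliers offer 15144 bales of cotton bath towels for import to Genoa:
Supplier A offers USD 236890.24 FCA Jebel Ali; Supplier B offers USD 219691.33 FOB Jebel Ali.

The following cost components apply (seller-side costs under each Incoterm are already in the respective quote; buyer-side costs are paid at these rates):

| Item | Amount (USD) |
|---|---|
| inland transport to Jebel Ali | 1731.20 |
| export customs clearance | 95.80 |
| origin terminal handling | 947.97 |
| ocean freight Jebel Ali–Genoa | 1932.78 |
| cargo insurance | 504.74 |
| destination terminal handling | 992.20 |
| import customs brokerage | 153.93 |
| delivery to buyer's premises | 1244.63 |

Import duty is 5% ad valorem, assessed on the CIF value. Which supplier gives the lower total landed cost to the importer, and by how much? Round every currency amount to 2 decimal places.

Supplier B is cheaper by USD 19054.23

Supplier A (FCA):
CIF value = FCA price + origin terminal + freight + insurance = 236890.24 + 947.97 + 1932.78 + 504.74 = 240275.73
Import duty = 240275.73 × 5% = 12013.79
Buyer bears (A): 947.97 + 1932.78 + 504.74 + 992.20 + 153.93 + 1244.63 = 5776.25
Landed cost (A) = invoice 236890.24 + 5776.25 + duty 12013.79 = 254680.28
Supplier B (FOB):
CIF value = FOB price + freight + insurance = 219691.33 + 1932.78 + 504.74 = 222128.85
Import duty = 222128.85 × 5% = 11106.44
Buyer bears (B): 1932.78 + 504.74 + 992.20 + 153.93 + 1244.63 = 4828.28
Landed cost (B) = invoice 219691.33 + 4828.28 + duty 11106.44 = 235626.05
Difference = |254680.28 − 235626.05| = 19054.23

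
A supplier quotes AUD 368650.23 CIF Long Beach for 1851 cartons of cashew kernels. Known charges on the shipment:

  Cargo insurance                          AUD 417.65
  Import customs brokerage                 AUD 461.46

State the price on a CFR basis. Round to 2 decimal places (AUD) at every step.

Not relevant to the conversion: brokerage — on the buyer under both terms; not part of either seller's price.
From CIF to CFR, the seller no longer bears: insurance.
CFR price = 368650.23 − 417.65 = 368232.58

CFR price: AUD 368232.58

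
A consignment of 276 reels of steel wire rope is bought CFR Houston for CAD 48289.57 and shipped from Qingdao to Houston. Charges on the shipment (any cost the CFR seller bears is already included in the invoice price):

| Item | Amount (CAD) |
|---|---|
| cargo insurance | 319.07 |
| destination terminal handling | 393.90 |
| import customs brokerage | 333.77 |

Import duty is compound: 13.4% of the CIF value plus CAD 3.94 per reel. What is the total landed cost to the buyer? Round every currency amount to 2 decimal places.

Total landed cost: CAD 56937.31

CFR: the seller pays costs through ocean freight to the destination port, but not insurance.
CIF value = CFR price + insurance = 48289.57 + 319.07 = 48608.64
Ad valorem component: 48608.64 × 13.4% = 6513.56
Specific component: 276 × 3.94 = 1087.44
Import duty = 6513.56 + 1087.44 = 7601.00
Buyer bears: insurance 319.07 + destination terminal 393.90 + brokerage 333.77 + duty 7601.00 = 8647.74
Landed cost = invoice 48289.57 + 8647.74 = 56937.31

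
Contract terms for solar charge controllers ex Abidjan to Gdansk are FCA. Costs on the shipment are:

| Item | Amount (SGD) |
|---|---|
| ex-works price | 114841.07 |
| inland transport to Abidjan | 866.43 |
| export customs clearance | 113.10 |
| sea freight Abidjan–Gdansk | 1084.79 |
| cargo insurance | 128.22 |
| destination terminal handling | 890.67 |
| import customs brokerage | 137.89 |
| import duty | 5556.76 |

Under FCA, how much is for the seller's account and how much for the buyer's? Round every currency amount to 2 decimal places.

Seller: SGD 115820.60; buyer: SGD 7798.33

FCA: the seller delivers export-cleared goods to the carrier; the buyer bears costs from that point.
Seller's account: goods 114841.07 + inland to port 866.43 + export clearance 113.10 = 115820.60
Buyer's account: freight 1084.79 + insurance 128.22 + destination terminal 890.67 + brokerage 137.89 + duty 5556.76 = 7798.33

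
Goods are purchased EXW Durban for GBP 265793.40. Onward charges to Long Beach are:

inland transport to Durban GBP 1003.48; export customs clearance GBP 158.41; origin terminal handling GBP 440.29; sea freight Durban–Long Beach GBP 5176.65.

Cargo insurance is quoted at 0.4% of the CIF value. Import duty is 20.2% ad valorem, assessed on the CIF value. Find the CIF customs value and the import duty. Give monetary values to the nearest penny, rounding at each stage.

CIF value: GBP 273666.90; import duty: GBP 55280.71

Let C be the CIF value. C = EXW price + pre-shipment costs + freight + 0.4% × C
C − 0.4% × C = 265793.40 + 1003.48 + 158.41 + 440.29 + 5176.65
0.996 × C = 272572.23
C = 272572.23 / 0.996 = 273666.90
Insurance premium = 0.4% × 273666.90 = 1094.67
Import duty = 273666.90 × 20.2% = 55280.71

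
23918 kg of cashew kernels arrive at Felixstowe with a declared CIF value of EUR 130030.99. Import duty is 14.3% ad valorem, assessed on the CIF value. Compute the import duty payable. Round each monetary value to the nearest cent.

Import duty: EUR 18594.43

Import duty = 130030.99 × 14.3% = 18594.43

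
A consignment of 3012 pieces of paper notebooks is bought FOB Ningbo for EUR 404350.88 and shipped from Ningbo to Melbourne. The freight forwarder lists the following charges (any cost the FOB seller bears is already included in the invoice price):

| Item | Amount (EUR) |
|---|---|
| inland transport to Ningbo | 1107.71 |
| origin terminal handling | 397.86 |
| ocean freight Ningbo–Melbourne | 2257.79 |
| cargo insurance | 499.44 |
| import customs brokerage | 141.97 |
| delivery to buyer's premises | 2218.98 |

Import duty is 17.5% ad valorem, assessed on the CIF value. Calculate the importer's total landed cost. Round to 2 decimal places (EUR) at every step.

FOB: the seller bears costs until goods are on board at the origin port; the buyer bears freight, insurance and all costs thereafter.
Already in the invoice (seller's account under FOB): inland to port, origin terminal — exclude.
CIF value = FOB price + freight + insurance = 404350.88 + 2257.79 + 499.44 = 407108.11
Import duty = 407108.11 × 17.5% = 71243.92
Buyer bears: freight 2257.79 + insurance 499.44 + brokerage 141.97 + delivery 2218.98 + duty 71243.92 = 76362.10
Landed cost = invoice 404350.88 + 76362.10 = 480712.98

Total landed cost: EUR 480712.98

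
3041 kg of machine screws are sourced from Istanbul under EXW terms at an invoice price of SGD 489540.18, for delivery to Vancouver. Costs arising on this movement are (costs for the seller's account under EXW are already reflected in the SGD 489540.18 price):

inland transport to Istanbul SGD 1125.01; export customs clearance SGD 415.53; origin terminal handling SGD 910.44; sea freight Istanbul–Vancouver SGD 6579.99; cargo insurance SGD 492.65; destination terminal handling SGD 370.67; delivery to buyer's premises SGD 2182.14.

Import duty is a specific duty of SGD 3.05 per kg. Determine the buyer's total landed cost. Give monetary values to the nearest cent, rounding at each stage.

Total landed cost: SGD 510891.66

EXW: the seller makes goods available at their premises; the buyer bears all onward costs.
CIF value = EXW price + inland to port + export clearance + origin terminal + freight + insurance = 489540.18 + 1125.01 + 415.53 + 910.44 + 6579.99 + 492.65 = 499063.80
Import duty = 3041 × 3.05 = 9275.05
Buyer bears: inland to port 1125.01 + export clearance 415.53 + origin terminal 910.44 + freight 6579.99 + insurance 492.65 + destination terminal 370.67 + delivery 2182.14 + duty 9275.05 = 21351.48
Landed cost = invoice 489540.18 + 21351.48 = 510891.66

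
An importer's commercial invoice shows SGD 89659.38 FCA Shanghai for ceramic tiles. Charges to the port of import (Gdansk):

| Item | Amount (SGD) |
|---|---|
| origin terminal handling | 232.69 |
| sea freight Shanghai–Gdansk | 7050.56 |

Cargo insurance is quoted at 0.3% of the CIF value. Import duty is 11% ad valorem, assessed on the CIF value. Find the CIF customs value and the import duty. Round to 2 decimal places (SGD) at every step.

Let C be the CIF value. C = FCA price + pre-shipment costs + freight + 0.3% × C
C − 0.3% × C = 89659.38 + 232.69 + 7050.56
0.997 × C = 96942.63
C = 96942.63 / 0.997 = 97234.33
Insurance premium = 0.3% × 97234.33 = 291.70
Import duty = 97234.33 × 11% = 10695.78

CIF value: SGD 97234.33; import duty: SGD 10695.78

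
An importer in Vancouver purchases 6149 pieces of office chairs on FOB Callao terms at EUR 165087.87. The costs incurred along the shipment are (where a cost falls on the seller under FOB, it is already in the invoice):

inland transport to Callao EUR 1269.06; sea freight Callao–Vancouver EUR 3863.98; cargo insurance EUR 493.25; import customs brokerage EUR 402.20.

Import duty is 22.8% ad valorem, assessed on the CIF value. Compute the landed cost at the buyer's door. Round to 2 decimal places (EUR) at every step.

Total landed cost: EUR 208480.78

FOB: the seller bears costs until goods are on board at the origin port; the buyer bears freight, insurance and all costs thereafter.
Already in the invoice (seller's account under FOB): inland to port — exclude.
CIF value = FOB price + freight + insurance = 165087.87 + 3863.98 + 493.25 = 169445.10
Import duty = 169445.10 × 22.8% = 38633.48
Buyer bears: freight 3863.98 + insurance 493.25 + brokerage 402.20 + duty 38633.48 = 43392.91
Landed cost = invoice 165087.87 + 43392.91 = 208480.78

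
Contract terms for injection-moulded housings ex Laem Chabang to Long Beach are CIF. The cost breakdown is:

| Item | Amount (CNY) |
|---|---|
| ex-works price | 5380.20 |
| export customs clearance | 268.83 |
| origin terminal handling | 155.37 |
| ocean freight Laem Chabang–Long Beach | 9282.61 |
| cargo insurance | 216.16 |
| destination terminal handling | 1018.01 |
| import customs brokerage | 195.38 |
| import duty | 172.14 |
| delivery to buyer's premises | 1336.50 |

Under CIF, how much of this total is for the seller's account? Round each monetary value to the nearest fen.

Seller's account: CNY 15303.17

CIF: the seller pays costs through ocean freight and marine insurance to the destination port.
Seller's account: goods 5380.20 + export clearance 268.83 + origin terminal 155.37 + freight 9282.61 + insurance 216.16 = 15303.17
Buyer's account: destination terminal 1018.01 + brokerage 195.38 + duty 172.14 + delivery 1336.50 = 2722.03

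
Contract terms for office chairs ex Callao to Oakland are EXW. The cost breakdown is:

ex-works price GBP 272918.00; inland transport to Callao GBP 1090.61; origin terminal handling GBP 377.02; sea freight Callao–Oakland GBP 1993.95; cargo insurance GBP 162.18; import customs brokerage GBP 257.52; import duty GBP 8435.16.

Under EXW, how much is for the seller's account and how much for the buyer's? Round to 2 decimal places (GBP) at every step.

EXW: the seller makes goods available at their premises; the buyer bears all onward costs.
Seller's account: goods 272918.00 = 272918.00
Buyer's account: inland to port 1090.61 + origin terminal 377.02 + freight 1993.95 + insurance 162.18 + brokerage 257.52 + duty 8435.16 = 12316.44

Seller: GBP 272918.00; buyer: GBP 12316.44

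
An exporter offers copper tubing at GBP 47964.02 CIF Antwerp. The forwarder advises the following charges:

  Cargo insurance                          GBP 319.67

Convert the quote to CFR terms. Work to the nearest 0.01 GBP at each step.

From CIF to CFR, the seller no longer bears: insurance.
CFR price = 47964.02 − 319.67 = 47644.35

CFR price: GBP 47644.35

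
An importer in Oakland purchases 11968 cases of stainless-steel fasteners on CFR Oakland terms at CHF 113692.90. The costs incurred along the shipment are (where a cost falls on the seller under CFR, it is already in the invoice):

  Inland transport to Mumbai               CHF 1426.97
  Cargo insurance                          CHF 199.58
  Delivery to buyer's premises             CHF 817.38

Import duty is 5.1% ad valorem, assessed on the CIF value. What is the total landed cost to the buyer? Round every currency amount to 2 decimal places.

CFR: the seller pays costs through ocean freight to the destination port, but not insurance.
Already in the invoice (seller's account under CFR): inland to port — exclude.
CIF value = CFR price + insurance = 113692.90 + 199.58 = 113892.48
Import duty = 113892.48 × 5.1% = 5808.52
Buyer bears: insurance 199.58 + delivery 817.38 + duty 5808.52 = 6825.48
Landed cost = invoice 113692.90 + 6825.48 = 120518.38

Total landed cost: CHF 120518.38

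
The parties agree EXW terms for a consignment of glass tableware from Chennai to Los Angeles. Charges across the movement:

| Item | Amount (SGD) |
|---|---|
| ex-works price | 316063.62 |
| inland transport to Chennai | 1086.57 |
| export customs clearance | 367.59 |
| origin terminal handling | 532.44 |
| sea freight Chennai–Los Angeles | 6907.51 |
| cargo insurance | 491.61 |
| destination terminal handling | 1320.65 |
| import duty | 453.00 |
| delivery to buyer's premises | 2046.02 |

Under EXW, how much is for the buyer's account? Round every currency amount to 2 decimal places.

Buyer's account: SGD 13205.39

EXW: the seller makes goods available at their premises; the buyer bears all onward costs.
Seller's account: goods 316063.62 = 316063.62
Buyer's account: inland to port 1086.57 + export clearance 367.59 + origin terminal 532.44 + freight 6907.51 + insurance 491.61 + destination terminal 1320.65 + duty 453.00 + delivery 2046.02 = 13205.39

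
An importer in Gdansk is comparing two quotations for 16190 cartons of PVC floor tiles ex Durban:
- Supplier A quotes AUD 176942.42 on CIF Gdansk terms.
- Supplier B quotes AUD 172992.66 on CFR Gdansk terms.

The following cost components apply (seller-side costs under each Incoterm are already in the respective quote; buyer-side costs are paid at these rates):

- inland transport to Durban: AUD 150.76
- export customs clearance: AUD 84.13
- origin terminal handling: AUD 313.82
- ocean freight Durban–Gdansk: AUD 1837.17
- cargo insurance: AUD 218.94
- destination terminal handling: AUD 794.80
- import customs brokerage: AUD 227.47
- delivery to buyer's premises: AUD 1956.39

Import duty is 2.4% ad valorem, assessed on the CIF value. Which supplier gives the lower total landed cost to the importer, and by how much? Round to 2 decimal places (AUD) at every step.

Supplier A (CIF):
The CIF price already equals the CIF value: 176942.42
Import duty = 176942.42 × 2.4% = 4246.62
Buyer bears (A): 794.80 + 227.47 + 1956.39 = 2978.66
Landed cost (A) = invoice 176942.42 + 2978.66 + duty 4246.62 = 184167.70
Supplier B (CFR):
CIF value = CFR price + insurance = 172992.66 + 218.94 = 173211.60
Import duty = 173211.60 × 2.4% = 4157.08
Buyer bears (B): 218.94 + 794.80 + 227.47 + 1956.39 = 3197.60
Landed cost (B) = invoice 172992.66 + 3197.60 + duty 4157.08 = 180347.34
Difference = |184167.70 − 180347.34| = 3820.36

Supplier B is cheaper by AUD 3820.36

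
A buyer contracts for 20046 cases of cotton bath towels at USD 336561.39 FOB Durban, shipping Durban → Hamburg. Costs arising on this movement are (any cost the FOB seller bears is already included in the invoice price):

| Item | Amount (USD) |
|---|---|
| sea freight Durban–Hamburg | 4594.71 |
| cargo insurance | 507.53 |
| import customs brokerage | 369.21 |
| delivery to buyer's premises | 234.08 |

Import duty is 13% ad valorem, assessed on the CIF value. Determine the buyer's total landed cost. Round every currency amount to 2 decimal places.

FOB: the seller bears costs until goods are on board at the origin port; the buyer bears freight, insurance and all costs thereafter.
CIF value = FOB price + freight + insurance = 336561.39 + 4594.71 + 507.53 = 341663.63
Import duty = 341663.63 × 13% = 44416.27
Buyer bears: freight 4594.71 + insurance 507.53 + brokerage 369.21 + delivery 234.08 + duty 44416.27 = 50121.80
Landed cost = invoice 336561.39 + 50121.80 = 386683.19

Total landed cost: USD 386683.19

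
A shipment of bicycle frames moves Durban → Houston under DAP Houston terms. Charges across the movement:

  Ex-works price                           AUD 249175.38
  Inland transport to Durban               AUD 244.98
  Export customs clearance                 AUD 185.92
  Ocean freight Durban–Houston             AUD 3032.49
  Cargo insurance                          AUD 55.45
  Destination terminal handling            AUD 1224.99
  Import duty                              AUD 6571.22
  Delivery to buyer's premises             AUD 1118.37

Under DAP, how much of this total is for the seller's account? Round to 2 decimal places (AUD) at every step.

Seller's account: AUD 255037.58

DAP: the seller bears all costs to the named destination except import duty and clearance.
Seller's account: goods 249175.38 + inland to port 244.98 + export clearance 185.92 + freight 3032.49 + insurance 55.45 + destination terminal 1224.99 + delivery 1118.37 = 255037.58
Buyer's account: duty 6571.22 = 6571.22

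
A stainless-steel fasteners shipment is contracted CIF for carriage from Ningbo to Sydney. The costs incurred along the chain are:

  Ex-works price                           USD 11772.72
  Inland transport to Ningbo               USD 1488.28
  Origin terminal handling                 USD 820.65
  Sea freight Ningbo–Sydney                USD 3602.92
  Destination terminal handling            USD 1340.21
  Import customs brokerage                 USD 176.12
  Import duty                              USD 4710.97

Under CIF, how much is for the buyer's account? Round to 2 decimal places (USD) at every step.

Buyer's account: USD 6227.30

CIF: the seller pays costs through ocean freight and marine insurance to the destination port.
Seller's account: goods 11772.72 + inland to port 1488.28 + origin terminal 820.65 + freight 3602.92 = 17684.57
Buyer's account: destination terminal 1340.21 + brokerage 176.12 + duty 4710.97 = 6227.30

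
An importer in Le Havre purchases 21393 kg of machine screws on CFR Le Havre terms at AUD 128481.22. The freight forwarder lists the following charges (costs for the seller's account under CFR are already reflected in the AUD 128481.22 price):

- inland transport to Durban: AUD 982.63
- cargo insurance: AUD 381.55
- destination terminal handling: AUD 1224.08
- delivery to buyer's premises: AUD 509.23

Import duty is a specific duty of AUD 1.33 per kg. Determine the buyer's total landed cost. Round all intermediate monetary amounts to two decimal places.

Total landed cost: AUD 159048.77

CFR: the seller pays costs through ocean freight to the destination port, but not insurance.
Already in the invoice (seller's account under CFR): inland to port — exclude.
CIF value = CFR price + insurance = 128481.22 + 381.55 = 128862.77
Import duty = 21393 × 1.33 = 28452.69
Buyer bears: insurance 381.55 + destination terminal 1224.08 + delivery 509.23 + duty 28452.69 = 30567.55
Landed cost = invoice 128481.22 + 30567.55 = 159048.77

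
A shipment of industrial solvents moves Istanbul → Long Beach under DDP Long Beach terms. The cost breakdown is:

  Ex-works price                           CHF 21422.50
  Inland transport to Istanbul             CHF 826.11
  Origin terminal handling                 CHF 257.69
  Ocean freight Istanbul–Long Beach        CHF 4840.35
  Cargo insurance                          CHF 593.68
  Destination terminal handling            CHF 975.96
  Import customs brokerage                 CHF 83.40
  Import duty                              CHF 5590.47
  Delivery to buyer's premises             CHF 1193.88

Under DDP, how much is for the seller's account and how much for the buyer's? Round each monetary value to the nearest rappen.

Seller: CHF 35784.04; buyer: CHF 0.00

DDP: the seller bears all costs including import duty.
Seller's account: goods 21422.50 + inland to port 826.11 + origin terminal 257.69 + freight 4840.35 + insurance 593.68 + destination terminal 975.96 + brokerage 83.40 + duty 5590.47 + delivery 1193.88 = 35784.04
Buyer's account: 0.00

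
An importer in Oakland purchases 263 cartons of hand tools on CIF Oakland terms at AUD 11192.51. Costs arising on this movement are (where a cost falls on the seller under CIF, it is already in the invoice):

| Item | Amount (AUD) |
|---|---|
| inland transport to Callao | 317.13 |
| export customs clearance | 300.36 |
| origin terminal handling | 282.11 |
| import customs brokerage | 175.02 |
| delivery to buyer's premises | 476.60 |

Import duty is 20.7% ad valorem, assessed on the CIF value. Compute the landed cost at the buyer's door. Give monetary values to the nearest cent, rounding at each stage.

Total landed cost: AUD 14160.98

CIF: the seller pays costs through ocean freight and marine insurance to the destination port.
Already in the invoice (seller's account under CIF): inland to port, export clearance, origin terminal — exclude.
The CIF price already equals the CIF value: 11192.51
Import duty = 11192.51 × 20.7% = 2316.85
Buyer bears: brokerage 175.02 + delivery 476.60 + duty 2316.85 = 2968.47
Landed cost = invoice 11192.51 + 2968.47 = 14160.98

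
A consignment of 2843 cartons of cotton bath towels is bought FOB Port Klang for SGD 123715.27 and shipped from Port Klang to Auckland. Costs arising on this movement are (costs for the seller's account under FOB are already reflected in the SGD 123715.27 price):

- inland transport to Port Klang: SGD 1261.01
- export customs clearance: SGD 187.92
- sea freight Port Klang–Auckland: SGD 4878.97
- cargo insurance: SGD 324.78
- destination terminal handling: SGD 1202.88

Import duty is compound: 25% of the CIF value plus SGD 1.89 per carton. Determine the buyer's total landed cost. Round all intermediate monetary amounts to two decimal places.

Total landed cost: SGD 167724.93

FOB: the seller bears costs until goods are on board at the origin port; the buyer bears freight, insurance and all costs thereafter.
Already in the invoice (seller's account under FOB): inland to port, export clearance — exclude.
CIF value = FOB price + freight + insurance = 123715.27 + 4878.97 + 324.78 = 128919.02
Ad valorem component: 128919.02 × 25% = 32229.76
Specific component: 2843 × 1.89 = 5373.27
Import duty = 32229.76 + 5373.27 = 37603.03
Buyer bears: freight 4878.97 + insurance 324.78 + destination terminal 1202.88 + duty 37603.03 = 44009.66
Landed cost = invoice 123715.27 + 44009.66 = 167724.93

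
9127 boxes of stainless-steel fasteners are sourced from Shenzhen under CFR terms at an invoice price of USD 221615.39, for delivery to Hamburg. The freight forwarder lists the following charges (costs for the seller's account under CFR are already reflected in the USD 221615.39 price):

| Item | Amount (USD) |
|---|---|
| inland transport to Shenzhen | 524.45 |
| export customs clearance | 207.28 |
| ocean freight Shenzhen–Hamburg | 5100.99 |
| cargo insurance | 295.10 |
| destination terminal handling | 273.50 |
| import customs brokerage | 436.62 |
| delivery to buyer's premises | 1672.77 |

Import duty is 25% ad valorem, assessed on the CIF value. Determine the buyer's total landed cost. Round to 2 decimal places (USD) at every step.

CFR: the seller pays costs through ocean freight to the destination port, but not insurance.
Already in the invoice (seller's account under CFR): inland to port, export clearance, freight — exclude.
CIF value = CFR price + insurance = 221615.39 + 295.10 = 221910.49
Import duty = 221910.49 × 25% = 55477.62
Buyer bears: insurance 295.10 + destination terminal 273.50 + brokerage 436.62 + delivery 1672.77 + duty 55477.62 = 58155.61
Landed cost = invoice 221615.39 + 58155.61 = 279771.00

Total landed cost: USD 279771.00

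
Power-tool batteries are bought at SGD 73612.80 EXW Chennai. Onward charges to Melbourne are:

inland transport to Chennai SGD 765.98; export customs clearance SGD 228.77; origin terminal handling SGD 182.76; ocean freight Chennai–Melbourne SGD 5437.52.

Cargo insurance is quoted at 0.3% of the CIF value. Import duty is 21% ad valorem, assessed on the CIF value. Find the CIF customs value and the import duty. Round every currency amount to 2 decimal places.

CIF value: SGD 80469.24; import duty: SGD 16898.54

Let C be the CIF value. C = EXW price + pre-shipment costs + freight + 0.3% × C
C − 0.3% × C = 73612.80 + 765.98 + 228.77 + 182.76 + 5437.52
0.997 × C = 80227.83
C = 80227.83 / 0.997 = 80469.24
Insurance premium = 0.3% × 80469.24 = 241.41
Import duty = 80469.24 × 21% = 16898.54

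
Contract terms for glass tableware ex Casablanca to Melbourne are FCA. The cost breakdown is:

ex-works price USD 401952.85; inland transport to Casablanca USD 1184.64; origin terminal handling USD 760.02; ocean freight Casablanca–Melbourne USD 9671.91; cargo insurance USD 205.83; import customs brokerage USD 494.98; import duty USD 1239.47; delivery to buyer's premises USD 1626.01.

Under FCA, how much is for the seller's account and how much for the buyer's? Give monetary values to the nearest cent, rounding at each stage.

Seller: USD 403137.49; buyer: USD 13998.22

FCA: the seller delivers export-cleared goods to the carrier; the buyer bears costs from that point.
Seller's account: goods 401952.85 + inland to port 1184.64 = 403137.49
Buyer's account: origin terminal 760.02 + freight 9671.91 + insurance 205.83 + brokerage 494.98 + duty 1239.47 + delivery 1626.01 = 13998.22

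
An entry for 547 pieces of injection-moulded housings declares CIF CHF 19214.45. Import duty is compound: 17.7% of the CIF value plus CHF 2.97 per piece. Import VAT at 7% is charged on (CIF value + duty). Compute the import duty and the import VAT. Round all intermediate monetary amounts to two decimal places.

Ad valorem component: 19214.45 × 17.7% = 3400.96
Specific component: 547 × 2.97 = 1624.59
Import duty = 3400.96 + 1624.59 = 5025.55
VAT base = CIF + duty = 19214.45 + 5025.55 = 24240.00
Import VAT = 24240.00 × 7% = 1696.80

Import duty: CHF 5025.55; import VAT: CHF 1696.80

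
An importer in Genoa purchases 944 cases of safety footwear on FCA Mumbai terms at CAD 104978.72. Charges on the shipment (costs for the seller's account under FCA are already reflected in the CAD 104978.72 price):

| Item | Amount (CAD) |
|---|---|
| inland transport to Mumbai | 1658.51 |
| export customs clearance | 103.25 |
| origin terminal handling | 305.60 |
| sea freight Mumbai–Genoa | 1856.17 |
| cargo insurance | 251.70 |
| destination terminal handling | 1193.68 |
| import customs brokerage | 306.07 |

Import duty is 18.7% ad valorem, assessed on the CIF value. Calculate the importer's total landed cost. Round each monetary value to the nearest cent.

FCA: the seller delivers export-cleared goods to the carrier; the buyer bears costs from that point.
Already in the invoice (seller's account under FCA): inland to port, export clearance — exclude.
CIF value = FCA price + origin terminal + freight + insurance = 104978.72 + 305.60 + 1856.17 + 251.70 = 107392.19
Import duty = 107392.19 × 18.7% = 20082.34
Buyer bears: origin terminal 305.60 + freight 1856.17 + insurance 251.70 + destination terminal 1193.68 + brokerage 306.07 + duty 20082.34 = 23995.56
Landed cost = invoice 104978.72 + 23995.56 = 128974.28

Total landed cost: CAD 128974.28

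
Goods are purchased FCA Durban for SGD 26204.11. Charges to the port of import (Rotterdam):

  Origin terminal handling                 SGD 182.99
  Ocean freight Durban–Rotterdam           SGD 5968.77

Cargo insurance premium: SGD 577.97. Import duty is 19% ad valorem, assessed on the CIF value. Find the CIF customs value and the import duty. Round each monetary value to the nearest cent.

CIF value: SGD 32933.84; import duty: SGD 6257.43

CIF = FCA price + pre-shipment costs + freight + insurance
CIF = 26204.11 + 182.99 + 5968.77 + 577.97 = 32933.84
Import duty = 32933.84 × 19% = 6257.43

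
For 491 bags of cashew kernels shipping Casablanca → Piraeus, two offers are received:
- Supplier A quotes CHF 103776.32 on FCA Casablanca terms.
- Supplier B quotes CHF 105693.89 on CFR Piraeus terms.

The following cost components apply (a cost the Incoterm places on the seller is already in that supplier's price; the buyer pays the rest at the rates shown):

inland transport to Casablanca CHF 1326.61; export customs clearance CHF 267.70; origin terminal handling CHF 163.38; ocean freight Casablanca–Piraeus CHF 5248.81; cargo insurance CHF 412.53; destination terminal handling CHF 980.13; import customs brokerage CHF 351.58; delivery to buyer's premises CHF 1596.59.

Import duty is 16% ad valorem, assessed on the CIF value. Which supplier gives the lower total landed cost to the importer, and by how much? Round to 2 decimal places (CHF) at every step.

Supplier A (FCA):
CIF value = FCA price + origin terminal + freight + insurance = 103776.32 + 163.38 + 5248.81 + 412.53 = 109601.04
Import duty = 109601.04 × 16% = 17536.17
Buyer bears (A): 163.38 + 5248.81 + 412.53 + 980.13 + 351.58 + 1596.59 = 8753.02
Landed cost (A) = invoice 103776.32 + 8753.02 + duty 17536.17 = 130065.51
Supplier B (CFR):
CIF value = CFR price + insurance = 105693.89 + 412.53 = 106106.42
Import duty = 106106.42 × 16% = 16977.03
Buyer bears (B): 412.53 + 980.13 + 351.58 + 1596.59 = 3340.83
Landed cost (B) = invoice 105693.89 + 3340.83 + duty 16977.03 = 126011.75
Difference = |130065.51 − 126011.75| = 4053.76

Supplier B is cheaper by CHF 4053.76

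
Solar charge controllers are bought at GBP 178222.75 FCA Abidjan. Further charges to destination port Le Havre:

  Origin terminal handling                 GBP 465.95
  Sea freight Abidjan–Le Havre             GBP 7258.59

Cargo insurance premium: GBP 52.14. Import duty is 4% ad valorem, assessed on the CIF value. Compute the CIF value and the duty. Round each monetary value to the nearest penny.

CIF value: GBP 185999.43; import duty: GBP 7439.98

CIF = FCA price + pre-shipment costs + freight + insurance
CIF = 178222.75 + 465.95 + 7258.59 + 52.14 = 185999.43
Import duty = 185999.43 × 4% = 7439.98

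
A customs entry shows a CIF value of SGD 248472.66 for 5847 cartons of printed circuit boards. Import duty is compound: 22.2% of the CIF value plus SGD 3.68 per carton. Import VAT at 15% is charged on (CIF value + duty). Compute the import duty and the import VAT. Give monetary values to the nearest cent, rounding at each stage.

Ad valorem component: 248472.66 × 22.2% = 55160.93
Specific component: 5847 × 3.68 = 21516.96
Import duty = 55160.93 + 21516.96 = 76677.89
VAT base = CIF + duty = 248472.66 + 76677.89 = 325150.55
Import VAT = 325150.55 × 15% = 48772.58

Import duty: SGD 76677.89; import VAT: SGD 48772.58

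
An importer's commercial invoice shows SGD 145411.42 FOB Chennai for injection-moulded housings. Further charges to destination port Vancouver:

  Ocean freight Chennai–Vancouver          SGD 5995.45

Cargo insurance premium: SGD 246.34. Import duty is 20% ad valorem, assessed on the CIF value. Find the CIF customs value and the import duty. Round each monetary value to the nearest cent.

CIF = FOB price + freight + insurance
CIF = 145411.42 + 5995.45 + 246.34 = 151653.21
Import duty = 151653.21 × 20% = 30330.64

CIF value: SGD 151653.21; import duty: SGD 30330.64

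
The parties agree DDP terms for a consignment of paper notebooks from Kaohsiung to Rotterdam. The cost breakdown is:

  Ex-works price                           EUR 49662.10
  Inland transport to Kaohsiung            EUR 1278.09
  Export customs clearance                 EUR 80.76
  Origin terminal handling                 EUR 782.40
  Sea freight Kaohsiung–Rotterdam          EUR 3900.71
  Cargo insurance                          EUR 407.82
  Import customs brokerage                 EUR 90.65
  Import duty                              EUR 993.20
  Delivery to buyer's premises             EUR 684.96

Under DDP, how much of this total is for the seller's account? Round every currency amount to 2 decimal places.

DDP: the seller bears all costs including import duty.
Seller's account: goods 49662.10 + inland to port 1278.09 + export clearance 80.76 + origin terminal 782.40 + freight 3900.71 + insurance 407.82 + brokerage 90.65 + duty 993.20 + delivery 684.96 = 57880.69
Buyer's account: 0.00

Seller's account: EUR 57880.69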